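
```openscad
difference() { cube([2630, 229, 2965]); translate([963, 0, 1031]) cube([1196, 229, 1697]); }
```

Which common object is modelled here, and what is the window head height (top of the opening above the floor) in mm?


A wall with a window opening. The window head height is 2728 mm.

A wall with a rectangular opening subtracted — a window. Sill at z = 1031, opening 1697 mm tall, so the head is at 1031 + 1697 = 2728 mm.


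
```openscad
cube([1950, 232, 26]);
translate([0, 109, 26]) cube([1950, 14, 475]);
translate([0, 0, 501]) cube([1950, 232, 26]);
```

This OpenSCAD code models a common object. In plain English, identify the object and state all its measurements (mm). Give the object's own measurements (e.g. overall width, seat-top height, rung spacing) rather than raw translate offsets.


An I-beam lying along x, 1950 mm long. Overall section height 527 mm. Two flanges 232 mm wide (y) and 26 mm thick, one on the floor and one at the top; a web 14 mm thick runs between them, centred on the flange width.


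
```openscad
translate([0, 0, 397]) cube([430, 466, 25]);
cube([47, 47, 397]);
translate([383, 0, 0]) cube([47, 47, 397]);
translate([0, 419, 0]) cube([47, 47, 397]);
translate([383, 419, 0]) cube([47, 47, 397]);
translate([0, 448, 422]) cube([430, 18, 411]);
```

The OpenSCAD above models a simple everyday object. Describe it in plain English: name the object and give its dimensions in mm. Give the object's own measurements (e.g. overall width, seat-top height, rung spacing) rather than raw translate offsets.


A chair. The seat is a 430×466×25 mm slab with its top at z = 422 mm, on four 47×47 mm corner legs (flush with the seat edges, standing on z = 0). A flat backrest 18 mm thick, 411 mm tall, spans the full seat width and rises from the seat top along its +y edge, rear face flush with the rear of the seat.


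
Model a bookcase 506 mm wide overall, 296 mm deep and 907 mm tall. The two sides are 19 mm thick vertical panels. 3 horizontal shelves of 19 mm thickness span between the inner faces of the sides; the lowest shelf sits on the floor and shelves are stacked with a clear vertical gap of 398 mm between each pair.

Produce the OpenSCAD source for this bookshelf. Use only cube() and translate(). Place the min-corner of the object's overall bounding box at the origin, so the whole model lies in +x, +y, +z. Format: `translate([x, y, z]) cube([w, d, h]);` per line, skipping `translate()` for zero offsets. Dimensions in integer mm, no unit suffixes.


cube([19, 296, 907]);
translate([487, 0, 0]) cube([19, 296, 907]);
translate([19, 0, 0]) cube([468, 296, 19]);
translate([19, 0, 417]) cube([468, 296, 19]);
translate([19, 0, 834]) cube([468, 296, 19]);


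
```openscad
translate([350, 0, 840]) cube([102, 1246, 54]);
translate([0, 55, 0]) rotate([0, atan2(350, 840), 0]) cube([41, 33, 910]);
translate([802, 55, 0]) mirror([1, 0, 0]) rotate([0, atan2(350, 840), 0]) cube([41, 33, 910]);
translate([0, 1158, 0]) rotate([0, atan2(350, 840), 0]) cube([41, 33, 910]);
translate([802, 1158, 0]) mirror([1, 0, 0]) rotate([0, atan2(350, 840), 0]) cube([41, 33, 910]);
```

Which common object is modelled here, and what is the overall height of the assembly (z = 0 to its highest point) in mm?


A sawhorse. The overall height is 894 mm.

A beam across two mirrored pairs of raked legs — a sawhorse. The beam's underside is at z = 840 (matching the legs' vertical rise in atan2(350, 840)) and the beam is 54 mm tall, so its top is at 840 + 54 = 894 mm. The raked legs top out at the beam's underside, so that is the highest point.


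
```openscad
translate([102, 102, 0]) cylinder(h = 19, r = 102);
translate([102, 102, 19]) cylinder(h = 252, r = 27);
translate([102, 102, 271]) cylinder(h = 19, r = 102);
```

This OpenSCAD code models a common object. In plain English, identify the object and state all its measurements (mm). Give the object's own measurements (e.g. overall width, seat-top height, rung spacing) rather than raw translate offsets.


A spool: two coaxial disc flanges of radius 102 mm and thickness 19 mm, joined by a core cylinder of radius 27 mm and height 252 mm. The lower flange rests on z = 0 and the three cylinders share a vertical axis.


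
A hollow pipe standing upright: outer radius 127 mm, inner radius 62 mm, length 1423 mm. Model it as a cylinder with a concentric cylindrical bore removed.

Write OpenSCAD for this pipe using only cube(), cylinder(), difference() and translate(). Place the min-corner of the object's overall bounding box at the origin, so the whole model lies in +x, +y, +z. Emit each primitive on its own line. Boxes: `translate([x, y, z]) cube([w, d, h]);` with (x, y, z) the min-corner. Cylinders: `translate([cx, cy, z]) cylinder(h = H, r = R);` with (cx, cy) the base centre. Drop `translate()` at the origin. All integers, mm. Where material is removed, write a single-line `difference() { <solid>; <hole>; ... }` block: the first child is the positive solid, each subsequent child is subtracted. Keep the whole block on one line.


difference() { translate([127, 127, 0]) cylinder(h = 1423, r = 127); translate([127, 127, 0]) cylinder(h = 1423, r = 62); }


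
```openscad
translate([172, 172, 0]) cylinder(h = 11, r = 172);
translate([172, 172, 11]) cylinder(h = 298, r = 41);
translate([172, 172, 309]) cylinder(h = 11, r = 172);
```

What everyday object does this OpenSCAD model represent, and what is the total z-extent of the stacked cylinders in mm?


A spool. The overall height is 320 mm.

Three coaxial cylinders, large–small–large — a spool. Two 11 mm flanges and a 298 mm core give 11 + 298 + 11 = 320 mm.


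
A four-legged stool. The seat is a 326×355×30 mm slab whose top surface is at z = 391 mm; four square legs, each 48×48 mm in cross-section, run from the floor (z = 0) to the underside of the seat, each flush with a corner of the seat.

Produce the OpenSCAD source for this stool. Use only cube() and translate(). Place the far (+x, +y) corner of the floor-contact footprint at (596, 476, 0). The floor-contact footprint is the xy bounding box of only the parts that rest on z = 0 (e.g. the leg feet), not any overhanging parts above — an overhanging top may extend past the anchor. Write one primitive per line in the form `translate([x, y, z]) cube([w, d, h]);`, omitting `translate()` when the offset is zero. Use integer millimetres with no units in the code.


// leg_h = 391 - 30 = 361
translate([270, 121, 361]) cube([326, 355, 30]);
translate([270, 121, 0]) cube([48, 48, 361]);
translate([548, 121, 0]) cube([48, 48, 361]);
translate([270, 428, 0]) cube([48, 48, 361]);
translate([548, 428, 0]) cube([48, 48, 361]);


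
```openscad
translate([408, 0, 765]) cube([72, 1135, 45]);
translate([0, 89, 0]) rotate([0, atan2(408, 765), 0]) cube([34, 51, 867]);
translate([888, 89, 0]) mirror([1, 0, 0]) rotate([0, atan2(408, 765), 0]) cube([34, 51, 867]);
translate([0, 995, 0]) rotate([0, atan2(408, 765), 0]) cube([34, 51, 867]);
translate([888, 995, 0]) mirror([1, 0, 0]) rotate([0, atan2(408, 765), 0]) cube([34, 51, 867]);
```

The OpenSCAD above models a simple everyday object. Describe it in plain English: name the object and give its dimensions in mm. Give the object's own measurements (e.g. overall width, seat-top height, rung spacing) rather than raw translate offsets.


A sawhorse. A 72×1135×45 mm beam (x, y, z) sits on two A-frame leg pairs. Each pair is two raked legs of 34×51 mm section (51 mm along y) splaying symmetrically in x. Each leg rises 765 mm vertically over 408 mm of horizontal reach and is 867 mm long along its own axis. Every leg's outer bottom edge rests on the floor and its outer top edge meets a bottom edge of the beam — the left legs (tilting toward +x) meet the beam's −x bottom edge, the right legs (their mirror images, tilting toward −x) meet its +x bottom edge — so the leg tops tuck under the beam, the beam's underside is 765 mm above the floor, and the feet are 888 mm apart outside-to-outside with the beam centred between them. The two leg pairs are set in 89 mm from either end of the beam.


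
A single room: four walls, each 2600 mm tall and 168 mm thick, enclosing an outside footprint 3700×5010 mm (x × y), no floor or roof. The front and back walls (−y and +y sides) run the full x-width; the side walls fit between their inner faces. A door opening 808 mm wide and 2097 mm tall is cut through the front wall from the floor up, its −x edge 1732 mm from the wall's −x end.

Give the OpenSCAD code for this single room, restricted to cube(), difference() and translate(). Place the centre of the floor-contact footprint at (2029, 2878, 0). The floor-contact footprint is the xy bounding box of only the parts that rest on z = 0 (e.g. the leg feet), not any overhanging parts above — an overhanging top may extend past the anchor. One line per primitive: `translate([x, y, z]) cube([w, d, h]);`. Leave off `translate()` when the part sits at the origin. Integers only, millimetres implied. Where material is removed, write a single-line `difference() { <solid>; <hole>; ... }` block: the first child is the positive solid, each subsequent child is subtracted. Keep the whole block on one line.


difference() { translate([179, 373, 0]) cube([3700, 168, 2600]); translate([1911, 373, 0]) cube([808, 168, 2097]); }
translate([179, 5215, 0]) cube([3700, 168, 2600]);
translate([179, 541, 0]) cube([168, 4674, 2600]);
translate([3711, 541, 0]) cube([168, 4674, 2600]);


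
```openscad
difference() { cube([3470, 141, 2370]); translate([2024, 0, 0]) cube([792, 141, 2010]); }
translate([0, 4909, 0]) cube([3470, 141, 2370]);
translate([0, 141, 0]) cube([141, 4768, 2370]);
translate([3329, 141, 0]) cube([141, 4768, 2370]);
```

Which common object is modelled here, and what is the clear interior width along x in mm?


A single room. The interior width is 3188 mm.

Four walls enclosing a rectangle with a door in the front wall — a room. Outside width 3470 minus two 141 mm walls gives 3188 mm.


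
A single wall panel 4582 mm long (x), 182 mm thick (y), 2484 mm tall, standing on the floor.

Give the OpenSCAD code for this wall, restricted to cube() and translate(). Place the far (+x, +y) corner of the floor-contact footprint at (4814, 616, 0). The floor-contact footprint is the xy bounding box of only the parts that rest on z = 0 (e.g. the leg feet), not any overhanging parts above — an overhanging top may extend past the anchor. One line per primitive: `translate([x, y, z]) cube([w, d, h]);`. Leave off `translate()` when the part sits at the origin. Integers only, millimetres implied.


translate([232, 434, 0]) cube([4582, 182, 2484]);


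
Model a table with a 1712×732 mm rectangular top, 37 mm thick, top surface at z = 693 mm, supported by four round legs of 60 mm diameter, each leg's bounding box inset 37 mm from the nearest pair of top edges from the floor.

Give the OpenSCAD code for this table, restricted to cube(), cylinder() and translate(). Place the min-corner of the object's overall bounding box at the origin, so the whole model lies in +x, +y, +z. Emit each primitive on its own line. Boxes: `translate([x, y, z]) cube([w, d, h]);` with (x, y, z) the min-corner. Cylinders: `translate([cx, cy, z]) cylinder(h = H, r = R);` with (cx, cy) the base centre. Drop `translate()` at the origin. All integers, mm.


translate([0, 0, 656]) cube([1712, 732, 37]);
translate([67, 67, 0]) cylinder(h = 656, r = 30);
translate([1645, 67, 0]) cylinder(h = 656, r = 30);
translate([67, 665, 0]) cylinder(h = 656, r = 30);
translate([1645, 665, 0]) cylinder(h = 656, r = 30);


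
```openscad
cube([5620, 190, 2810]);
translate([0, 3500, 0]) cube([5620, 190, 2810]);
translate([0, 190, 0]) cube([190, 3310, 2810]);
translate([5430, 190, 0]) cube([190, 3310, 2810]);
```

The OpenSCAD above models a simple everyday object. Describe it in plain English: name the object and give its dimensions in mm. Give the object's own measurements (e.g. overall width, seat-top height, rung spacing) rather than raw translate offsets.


The wall frame of a small rectangular building: four walls, each 2810 mm tall and 190 mm thick, enclosing a footprint 5620 mm (x) by 3690 mm (y) outside-to-outside, with no floor or roof. The front and back walls (the −y and +y sides) span the full width; the two side walls fit between them.


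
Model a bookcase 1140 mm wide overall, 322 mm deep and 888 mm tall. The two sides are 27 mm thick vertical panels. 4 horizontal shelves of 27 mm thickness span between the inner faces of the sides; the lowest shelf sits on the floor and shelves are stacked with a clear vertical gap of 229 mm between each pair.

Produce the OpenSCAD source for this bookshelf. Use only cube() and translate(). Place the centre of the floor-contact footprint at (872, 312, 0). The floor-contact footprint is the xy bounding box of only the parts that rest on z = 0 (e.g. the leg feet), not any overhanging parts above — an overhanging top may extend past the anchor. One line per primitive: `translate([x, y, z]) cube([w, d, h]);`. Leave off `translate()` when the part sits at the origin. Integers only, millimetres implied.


translate([302, 151, 0]) cube([27, 322, 888]);
translate([1415, 151, 0]) cube([27, 322, 888]);
translate([329, 151, 0]) cube([1086, 322, 27]);
translate([329, 151, 256]) cube([1086, 322, 27]);
translate([329, 151, 512]) cube([1086, 322, 27]);
translate([329, 151, 768]) cube([1086, 322, 27]);


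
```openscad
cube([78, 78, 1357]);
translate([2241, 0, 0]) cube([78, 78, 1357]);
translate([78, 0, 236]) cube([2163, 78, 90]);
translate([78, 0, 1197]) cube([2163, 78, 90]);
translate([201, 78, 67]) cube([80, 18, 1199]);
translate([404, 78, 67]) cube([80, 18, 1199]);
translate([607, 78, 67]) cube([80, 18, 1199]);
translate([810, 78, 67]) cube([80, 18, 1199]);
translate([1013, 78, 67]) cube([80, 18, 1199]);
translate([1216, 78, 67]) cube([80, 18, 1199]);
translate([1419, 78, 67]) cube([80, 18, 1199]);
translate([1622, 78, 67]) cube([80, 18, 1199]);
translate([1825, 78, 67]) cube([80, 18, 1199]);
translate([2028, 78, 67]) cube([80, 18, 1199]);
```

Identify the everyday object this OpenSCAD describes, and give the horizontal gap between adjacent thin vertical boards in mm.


A fence section. The picket gap is 123 mm.

Two posts, two rails, 10 pickets — a fence section. Span 2163 mm holds 10 pickets of 80 mm with 11 equal gaps: ⌊(2163 − 10·80) / 11⌋ = 123 mm.


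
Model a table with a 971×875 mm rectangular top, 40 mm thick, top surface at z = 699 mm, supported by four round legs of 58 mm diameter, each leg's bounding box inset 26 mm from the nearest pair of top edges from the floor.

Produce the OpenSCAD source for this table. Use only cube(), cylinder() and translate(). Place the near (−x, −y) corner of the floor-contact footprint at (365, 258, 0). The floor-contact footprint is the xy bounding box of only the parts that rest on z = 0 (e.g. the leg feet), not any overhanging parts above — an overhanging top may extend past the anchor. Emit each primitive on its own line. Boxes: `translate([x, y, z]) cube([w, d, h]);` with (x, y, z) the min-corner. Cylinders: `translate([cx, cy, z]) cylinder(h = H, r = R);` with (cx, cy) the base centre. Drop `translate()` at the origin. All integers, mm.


translate([339, 232, 659]) cube([971, 875, 40]);
translate([394, 287, 0]) cylinder(h = 659, r = 29);
translate([1255, 287, 0]) cylinder(h = 659, r = 29);
translate([394, 1052, 0]) cylinder(h = 659, r = 29);
translate([1255, 1052, 0]) cylinder(h = 659, r = 29);


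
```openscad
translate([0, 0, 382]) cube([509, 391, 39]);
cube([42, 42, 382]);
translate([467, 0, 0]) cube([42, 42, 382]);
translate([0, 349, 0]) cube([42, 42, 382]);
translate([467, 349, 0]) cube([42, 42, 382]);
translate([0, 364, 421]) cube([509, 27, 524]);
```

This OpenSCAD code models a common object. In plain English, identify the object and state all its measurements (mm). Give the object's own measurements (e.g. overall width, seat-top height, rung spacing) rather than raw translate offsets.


A chair. The seat is a 509×391×39 mm slab with its top at z = 421 mm, on four 42×42 mm corner legs (flush with the seat edges, standing on z = 0). A flat backrest 27 mm thick, 524 mm tall, spans the full seat width and rises from the seat top along its +y edge, rear face flush with the rear of the seat.


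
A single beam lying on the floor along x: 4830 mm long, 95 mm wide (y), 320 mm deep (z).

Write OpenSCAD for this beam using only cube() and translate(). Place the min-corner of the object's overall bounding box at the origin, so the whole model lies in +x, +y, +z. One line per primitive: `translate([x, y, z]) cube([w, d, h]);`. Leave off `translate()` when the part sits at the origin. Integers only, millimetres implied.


cube([4830, 95, 320]);


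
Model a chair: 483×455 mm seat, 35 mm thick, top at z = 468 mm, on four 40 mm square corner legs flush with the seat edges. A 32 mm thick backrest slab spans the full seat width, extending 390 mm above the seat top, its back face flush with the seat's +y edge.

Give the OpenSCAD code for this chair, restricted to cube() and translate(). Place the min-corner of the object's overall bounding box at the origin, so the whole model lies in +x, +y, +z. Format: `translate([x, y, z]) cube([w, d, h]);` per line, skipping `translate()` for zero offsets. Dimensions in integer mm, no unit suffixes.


// leg_h = 468 - 35 = 433
translate([0, 0, 433]) cube([483, 455, 35]);
cube([40, 40, 433]);
translate([443, 0, 0]) cube([40, 40, 433]);
translate([0, 415, 0]) cube([40, 40, 433]);
translate([443, 415, 0]) cube([40, 40, 433]);
translate([0, 423, 468]) cube([483, 32, 390]);


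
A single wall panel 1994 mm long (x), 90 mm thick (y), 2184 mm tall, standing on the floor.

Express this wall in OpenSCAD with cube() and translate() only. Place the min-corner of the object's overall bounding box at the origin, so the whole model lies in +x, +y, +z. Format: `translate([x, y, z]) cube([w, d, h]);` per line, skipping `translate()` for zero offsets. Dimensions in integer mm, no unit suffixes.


cube([1994, 90, 2184]);


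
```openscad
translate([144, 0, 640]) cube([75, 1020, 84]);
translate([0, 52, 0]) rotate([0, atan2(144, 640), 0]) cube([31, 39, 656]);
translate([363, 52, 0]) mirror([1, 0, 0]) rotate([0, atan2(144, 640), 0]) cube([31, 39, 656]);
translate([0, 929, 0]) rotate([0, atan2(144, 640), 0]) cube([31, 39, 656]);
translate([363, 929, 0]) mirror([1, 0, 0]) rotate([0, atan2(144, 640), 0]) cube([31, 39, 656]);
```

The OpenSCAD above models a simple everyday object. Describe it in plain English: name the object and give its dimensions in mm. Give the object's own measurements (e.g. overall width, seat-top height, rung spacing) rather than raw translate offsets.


A sawhorse. A 75×1020×84 mm beam (x, y, z) sits on two A-frame leg pairs. Each pair is two raked legs of 31×39 mm section (39 mm along y) splaying symmetrically in x. Each leg rises 640 mm vertically over 144 mm of horizontal reach and is 656 mm long along its own axis. Every leg's outer bottom edge rests on the floor and its outer top edge meets a bottom edge of the beam — the left legs (tilting toward +x) meet the beam's −x bottom edge, the right legs (their mirror images, tilting toward −x) meet its +x bottom edge — so the leg tops tuck under the beam, the beam's underside is 640 mm above the floor, and the feet are 363 mm apart outside-to-outside with the beam centred between them. The two leg pairs are set in 52 mm from either end of the beam.


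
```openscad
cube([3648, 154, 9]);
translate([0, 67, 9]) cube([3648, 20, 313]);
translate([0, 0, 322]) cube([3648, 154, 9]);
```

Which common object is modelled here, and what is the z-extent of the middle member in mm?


An I-beam. The web height is 313 mm.

Two wide flanges with a thin centred web — an I-beam. Overall 331 mm minus two 9 mm flanges gives a web of 331 − 2·9 = 313 mm.


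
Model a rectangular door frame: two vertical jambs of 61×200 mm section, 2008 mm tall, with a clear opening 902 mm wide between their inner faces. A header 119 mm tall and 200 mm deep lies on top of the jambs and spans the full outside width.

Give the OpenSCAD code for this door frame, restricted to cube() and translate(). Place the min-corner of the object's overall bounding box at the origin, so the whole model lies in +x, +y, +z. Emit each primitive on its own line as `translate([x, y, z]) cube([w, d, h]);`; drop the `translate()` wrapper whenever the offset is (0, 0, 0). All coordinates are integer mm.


cube([61, 200, 2008]);
translate([963, 0, 0]) cube([61, 200, 2008]);
translate([0, 0, 2008]) cube([1024, 200, 119]);


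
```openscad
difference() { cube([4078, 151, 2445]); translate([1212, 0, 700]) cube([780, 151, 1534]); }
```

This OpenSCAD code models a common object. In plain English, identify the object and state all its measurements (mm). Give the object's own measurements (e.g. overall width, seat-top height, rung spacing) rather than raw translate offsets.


A wall 4078 mm long (x), 151 mm thick (y), 2445 mm tall, with a rectangular window opening cut through it. The opening is 780 mm wide and 1534 mm tall; its sill is at z = 700 mm and its near (−x) edge is 1212 mm from the wall's −x end. The opening passes through the full wall thickness.


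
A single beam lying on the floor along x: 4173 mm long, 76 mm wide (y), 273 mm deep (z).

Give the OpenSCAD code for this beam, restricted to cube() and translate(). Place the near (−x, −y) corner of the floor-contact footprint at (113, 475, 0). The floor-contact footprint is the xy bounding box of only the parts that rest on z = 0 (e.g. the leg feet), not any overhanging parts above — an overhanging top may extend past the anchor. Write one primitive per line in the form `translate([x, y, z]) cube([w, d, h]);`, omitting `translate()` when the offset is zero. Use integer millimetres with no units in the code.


translate([113, 475, 0]) cube([4173, 76, 273]);


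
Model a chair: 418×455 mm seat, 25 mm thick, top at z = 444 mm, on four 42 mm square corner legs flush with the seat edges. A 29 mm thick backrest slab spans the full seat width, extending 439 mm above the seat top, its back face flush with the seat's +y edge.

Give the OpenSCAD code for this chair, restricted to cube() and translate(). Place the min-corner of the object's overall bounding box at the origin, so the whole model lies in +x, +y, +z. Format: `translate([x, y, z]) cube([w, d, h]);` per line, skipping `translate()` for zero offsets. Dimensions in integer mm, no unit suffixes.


translate([0, 0, 419]) cube([418, 455, 25]);
cube([42, 42, 419]);
translate([376, 0, 0]) cube([42, 42, 419]);
translate([0, 413, 0]) cube([42, 42, 419]);
translate([376, 413, 0]) cube([42, 42, 419]);
translate([0, 426, 444]) cube([418, 29, 439]);


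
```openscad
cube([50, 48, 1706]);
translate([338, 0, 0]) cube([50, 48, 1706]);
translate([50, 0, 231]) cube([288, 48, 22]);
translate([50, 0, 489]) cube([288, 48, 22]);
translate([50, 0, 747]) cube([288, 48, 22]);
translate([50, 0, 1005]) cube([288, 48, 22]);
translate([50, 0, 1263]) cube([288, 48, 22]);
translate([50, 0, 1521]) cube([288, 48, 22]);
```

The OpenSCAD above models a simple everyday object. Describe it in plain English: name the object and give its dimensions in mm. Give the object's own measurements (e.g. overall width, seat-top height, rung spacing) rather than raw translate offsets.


A straight ladder. Two 50×48 mm vertical rails, 1706 mm tall, stand 388 mm apart (outside-to-outside) with their front faces coplanar on the −y side. 6 rungs, each 48 mm deep and 22 mm tall, span between the inner faces of the rails, front faces flush with the rails. The lowest rung's underside is at z = 231 mm and rungs are spaced 258 mm apart (underside to underside).


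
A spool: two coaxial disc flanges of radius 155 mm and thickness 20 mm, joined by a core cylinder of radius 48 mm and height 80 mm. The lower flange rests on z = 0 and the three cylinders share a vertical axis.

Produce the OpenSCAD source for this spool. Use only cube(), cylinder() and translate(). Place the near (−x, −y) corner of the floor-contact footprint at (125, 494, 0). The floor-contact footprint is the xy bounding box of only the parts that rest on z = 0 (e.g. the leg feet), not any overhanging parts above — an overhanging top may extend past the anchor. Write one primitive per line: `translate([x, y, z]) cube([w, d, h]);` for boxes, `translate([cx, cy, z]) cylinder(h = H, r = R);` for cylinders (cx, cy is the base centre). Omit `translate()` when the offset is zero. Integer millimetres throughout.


translate([280, 649, 0]) cylinder(h = 20, r = 155);
translate([280, 649, 20]) cylinder(h = 80, r = 48);
translate([280, 649, 100]) cylinder(h = 20, r = 155);


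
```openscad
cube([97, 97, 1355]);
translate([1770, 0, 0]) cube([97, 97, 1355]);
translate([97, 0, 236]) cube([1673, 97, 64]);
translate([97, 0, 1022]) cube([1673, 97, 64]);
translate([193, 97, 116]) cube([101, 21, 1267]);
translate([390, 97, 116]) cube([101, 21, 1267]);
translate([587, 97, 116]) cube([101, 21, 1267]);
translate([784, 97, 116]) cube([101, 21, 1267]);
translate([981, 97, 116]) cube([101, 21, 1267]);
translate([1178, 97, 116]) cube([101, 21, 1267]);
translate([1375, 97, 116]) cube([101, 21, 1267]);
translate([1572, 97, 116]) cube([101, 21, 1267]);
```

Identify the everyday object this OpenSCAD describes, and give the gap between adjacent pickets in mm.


A fence section. The picket gap is 96 mm.

Two posts, two rails, 8 pickets — a fence section. Span 1673 mm holds 8 pickets of 101 mm with 9 equal gaps: ⌊(1673 − 8·101) / 9⌋ = 96 mm.


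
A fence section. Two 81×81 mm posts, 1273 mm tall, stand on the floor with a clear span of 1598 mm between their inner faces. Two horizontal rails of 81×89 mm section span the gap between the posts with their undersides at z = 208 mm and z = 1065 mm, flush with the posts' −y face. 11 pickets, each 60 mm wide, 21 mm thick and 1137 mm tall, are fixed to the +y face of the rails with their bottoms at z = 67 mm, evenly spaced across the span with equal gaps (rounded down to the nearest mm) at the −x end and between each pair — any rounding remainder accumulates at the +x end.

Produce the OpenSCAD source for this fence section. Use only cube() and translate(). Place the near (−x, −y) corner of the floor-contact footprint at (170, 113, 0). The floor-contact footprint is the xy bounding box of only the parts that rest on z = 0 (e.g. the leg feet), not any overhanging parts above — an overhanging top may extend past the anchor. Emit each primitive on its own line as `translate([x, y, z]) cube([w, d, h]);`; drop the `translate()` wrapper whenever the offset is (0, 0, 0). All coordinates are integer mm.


translate([170, 113, 0]) cube([81, 81, 1273]);
translate([1849, 113, 0]) cube([81, 81, 1273]);
translate([251, 113, 208]) cube([1598, 81, 89]);
translate([251, 113, 1065]) cube([1598, 81, 89]);
translate([329, 194, 67]) cube([60, 21, 1137]);
translate([467, 194, 67]) cube([60, 21, 1137]);
translate([605, 194, 67]) cube([60, 21, 1137]);
translate([743, 194, 67]) cube([60, 21, 1137]);
translate([881, 194, 67]) cube([60, 21, 1137]);
translate([1019, 194, 67]) cube([60, 21, 1137]);
translate([1157, 194, 67]) cube([60, 21, 1137]);
translate([1295, 194, 67]) cube([60, 21, 1137]);
translate([1433, 194, 67]) cube([60, 21, 1137]);
translate([1571, 194, 67]) cube([60, 21, 1137]);
translate([1709, 194, 67]) cube([60, 21, 1137]);


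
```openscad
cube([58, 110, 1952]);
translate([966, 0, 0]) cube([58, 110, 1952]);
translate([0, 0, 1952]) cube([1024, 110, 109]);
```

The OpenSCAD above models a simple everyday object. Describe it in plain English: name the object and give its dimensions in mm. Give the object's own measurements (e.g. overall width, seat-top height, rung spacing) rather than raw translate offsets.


A door frame. The clear opening is 908 mm wide and 1952 mm high. Two 58 mm wide jambs, 110 mm deep, stand either side of the opening from the floor to the top of the opening. A 109 mm thick head sits across the top of both jambs, spanning the full outside width of the frame.


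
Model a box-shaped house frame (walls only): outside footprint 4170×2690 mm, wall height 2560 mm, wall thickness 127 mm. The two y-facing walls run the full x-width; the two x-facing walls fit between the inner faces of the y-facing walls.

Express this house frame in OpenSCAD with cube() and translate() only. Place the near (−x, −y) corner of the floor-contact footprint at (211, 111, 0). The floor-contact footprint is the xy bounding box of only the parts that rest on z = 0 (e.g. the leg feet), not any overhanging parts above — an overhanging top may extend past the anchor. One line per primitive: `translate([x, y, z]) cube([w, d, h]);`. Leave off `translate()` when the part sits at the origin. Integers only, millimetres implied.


translate([211, 111, 0]) cube([4170, 127, 2560]);
translate([211, 2674, 0]) cube([4170, 127, 2560]);
translate([211, 238, 0]) cube([127, 2436, 2560]);
translate([4254, 238, 0]) cube([127, 2436, 2560]);


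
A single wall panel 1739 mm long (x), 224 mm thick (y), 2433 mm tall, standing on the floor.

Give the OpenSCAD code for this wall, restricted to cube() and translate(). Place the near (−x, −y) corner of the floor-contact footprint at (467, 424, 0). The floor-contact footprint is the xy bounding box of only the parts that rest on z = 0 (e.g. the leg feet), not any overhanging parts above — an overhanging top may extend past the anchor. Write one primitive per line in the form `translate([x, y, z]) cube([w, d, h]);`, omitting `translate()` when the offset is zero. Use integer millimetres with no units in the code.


translate([467, 424, 0]) cube([1739, 224, 2433]);


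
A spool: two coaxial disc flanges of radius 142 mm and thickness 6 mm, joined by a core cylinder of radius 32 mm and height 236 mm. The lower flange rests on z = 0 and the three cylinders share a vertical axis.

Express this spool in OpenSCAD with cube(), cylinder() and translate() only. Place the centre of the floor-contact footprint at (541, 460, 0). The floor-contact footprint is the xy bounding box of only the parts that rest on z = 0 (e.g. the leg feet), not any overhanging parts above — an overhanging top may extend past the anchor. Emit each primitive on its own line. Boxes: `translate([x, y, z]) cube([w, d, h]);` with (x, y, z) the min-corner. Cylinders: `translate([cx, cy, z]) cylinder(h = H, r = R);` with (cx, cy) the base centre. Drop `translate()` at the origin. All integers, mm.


translate([541, 460, 0]) cylinder(h = 6, r = 142);
translate([541, 460, 6]) cylinder(h = 236, r = 32);
translate([541, 460, 242]) cylinder(h = 6, r = 142);


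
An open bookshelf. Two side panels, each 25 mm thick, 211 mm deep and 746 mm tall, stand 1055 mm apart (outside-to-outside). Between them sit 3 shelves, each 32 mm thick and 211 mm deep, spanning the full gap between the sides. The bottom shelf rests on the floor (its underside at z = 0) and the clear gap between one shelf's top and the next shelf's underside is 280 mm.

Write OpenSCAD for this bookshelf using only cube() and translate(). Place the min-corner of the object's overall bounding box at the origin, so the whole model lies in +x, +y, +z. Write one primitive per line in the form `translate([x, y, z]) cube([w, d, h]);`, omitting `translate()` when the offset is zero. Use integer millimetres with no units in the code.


cube([25, 211, 746]);
translate([1030, 0, 0]) cube([25, 211, 746]);
translate([25, 0, 0]) cube([1005, 211, 32]);
translate([25, 0, 312]) cube([1005, 211, 32]);
translate([25, 0, 624]) cube([1005, 211, 32]);


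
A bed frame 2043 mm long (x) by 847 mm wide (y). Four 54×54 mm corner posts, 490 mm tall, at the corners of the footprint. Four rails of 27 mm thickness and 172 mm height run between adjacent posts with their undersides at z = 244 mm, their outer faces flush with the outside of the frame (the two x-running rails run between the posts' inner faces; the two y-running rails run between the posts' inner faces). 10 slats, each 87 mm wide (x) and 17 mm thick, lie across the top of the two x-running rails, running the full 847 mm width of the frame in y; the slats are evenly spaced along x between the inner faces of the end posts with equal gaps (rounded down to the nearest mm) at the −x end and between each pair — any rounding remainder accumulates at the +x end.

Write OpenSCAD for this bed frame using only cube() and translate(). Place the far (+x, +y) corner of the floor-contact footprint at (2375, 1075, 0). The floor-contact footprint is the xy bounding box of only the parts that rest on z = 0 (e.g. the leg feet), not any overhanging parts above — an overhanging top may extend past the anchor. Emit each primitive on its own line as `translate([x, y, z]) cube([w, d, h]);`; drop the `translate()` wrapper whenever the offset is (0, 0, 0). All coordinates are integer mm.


// slat z = rail_z + rail_h = 244 + 172 = 416
// slat gap = ⌊(1935 − 10·87) / 11⌋ = 96
translate([332, 228, 0]) cube([54, 54, 490]);
translate([332, 1021, 0]) cube([54, 54, 490]);
translate([2321, 228, 0]) cube([54, 54, 490]);
translate([2321, 1021, 0]) cube([54, 54, 490]);
translate([386, 228, 244]) cube([1935, 27, 172]);
translate([386, 1048, 244]) cube([1935, 27, 172]);
translate([332, 282, 244]) cube([27, 739, 172]);
translate([2348, 282, 244]) cube([27, 739, 172]);
translate([482, 228, 416]) cube([87, 847, 17]);
translate([665, 228, 416]) cube([87, 847, 17]);
translate([848, 228, 416]) cube([87, 847, 17]);
translate([1031, 228, 416]) cube([87, 847, 17]);
translate([1214, 228, 416]) cube([87, 847, 17]);
translate([1397, 228, 416]) cube([87, 847, 17]);
translate([1580, 228, 416]) cube([87, 847, 17]);
translate([1763, 228, 416]) cube([87, 847, 17]);
translate([1946, 228, 416]) cube([87, 847, 17]);
translate([2129, 228, 416]) cube([87, 847, 17]);


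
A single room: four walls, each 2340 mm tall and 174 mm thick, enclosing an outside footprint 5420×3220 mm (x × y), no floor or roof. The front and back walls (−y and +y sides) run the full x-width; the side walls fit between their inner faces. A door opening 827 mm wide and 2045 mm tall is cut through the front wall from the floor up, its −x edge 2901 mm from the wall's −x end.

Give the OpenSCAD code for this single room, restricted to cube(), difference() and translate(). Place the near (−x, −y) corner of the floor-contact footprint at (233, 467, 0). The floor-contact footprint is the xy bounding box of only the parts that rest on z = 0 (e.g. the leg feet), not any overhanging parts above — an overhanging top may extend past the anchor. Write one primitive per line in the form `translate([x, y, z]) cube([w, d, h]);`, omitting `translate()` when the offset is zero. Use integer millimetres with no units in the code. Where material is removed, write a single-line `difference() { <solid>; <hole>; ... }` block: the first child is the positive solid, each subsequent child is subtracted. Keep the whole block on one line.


difference() { translate([233, 467, 0]) cube([5420, 174, 2340]); translate([3134, 467, 0]) cube([827, 174, 2045]); }
translate([233, 3513, 0]) cube([5420, 174, 2340]);
translate([233, 641, 0]) cube([174, 2872, 2340]);
translate([5479, 641, 0]) cube([174, 2872, 2340]);


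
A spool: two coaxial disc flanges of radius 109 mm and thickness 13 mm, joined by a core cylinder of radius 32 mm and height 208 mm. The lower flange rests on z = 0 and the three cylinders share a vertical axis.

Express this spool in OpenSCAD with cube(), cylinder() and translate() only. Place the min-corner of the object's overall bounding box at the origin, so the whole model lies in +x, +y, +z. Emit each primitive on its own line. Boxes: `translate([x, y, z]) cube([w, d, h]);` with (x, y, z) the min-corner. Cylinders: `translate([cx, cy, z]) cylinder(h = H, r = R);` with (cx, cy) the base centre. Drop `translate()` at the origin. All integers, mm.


translate([109, 109, 0]) cylinder(h = 13, r = 109);
translate([109, 109, 13]) cylinder(h = 208, r = 32);
translate([109, 109, 221]) cylinder(h = 13, r = 109);


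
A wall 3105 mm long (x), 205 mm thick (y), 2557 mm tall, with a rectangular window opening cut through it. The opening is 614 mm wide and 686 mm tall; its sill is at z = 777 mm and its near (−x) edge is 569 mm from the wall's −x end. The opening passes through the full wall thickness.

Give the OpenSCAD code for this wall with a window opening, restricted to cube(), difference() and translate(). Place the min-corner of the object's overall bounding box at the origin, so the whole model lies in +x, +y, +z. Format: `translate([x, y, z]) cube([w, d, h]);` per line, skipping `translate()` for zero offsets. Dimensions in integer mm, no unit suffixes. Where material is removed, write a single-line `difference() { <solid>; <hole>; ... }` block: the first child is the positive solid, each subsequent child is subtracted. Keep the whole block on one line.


difference() { cube([3105, 205, 2557]); translate([569, 0, 777]) cube([614, 205, 686]); }


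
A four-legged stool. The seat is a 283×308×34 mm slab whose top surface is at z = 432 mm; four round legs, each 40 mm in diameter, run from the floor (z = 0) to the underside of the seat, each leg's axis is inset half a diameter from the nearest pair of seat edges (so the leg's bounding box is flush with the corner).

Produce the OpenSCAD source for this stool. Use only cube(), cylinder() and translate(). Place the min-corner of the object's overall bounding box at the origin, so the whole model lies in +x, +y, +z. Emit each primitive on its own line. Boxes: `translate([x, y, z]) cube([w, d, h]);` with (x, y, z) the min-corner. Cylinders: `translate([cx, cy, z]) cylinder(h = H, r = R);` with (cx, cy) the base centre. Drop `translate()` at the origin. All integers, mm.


translate([0, 0, 398]) cube([283, 308, 34]);
translate([20, 20, 0]) cylinder(h = 398, r = 20);
translate([263, 20, 0]) cylinder(h = 398, r = 20);
translate([20, 288, 0]) cylinder(h = 398, r = 20);
translate([263, 288, 0]) cylinder(h = 398, r = 20);


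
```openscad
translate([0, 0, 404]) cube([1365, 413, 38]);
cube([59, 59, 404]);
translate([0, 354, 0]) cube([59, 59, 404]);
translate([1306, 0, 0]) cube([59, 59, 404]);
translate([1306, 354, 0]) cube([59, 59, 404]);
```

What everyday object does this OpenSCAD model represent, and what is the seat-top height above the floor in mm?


A bench. The seat-top height is 442 mm.

A long slab on four corner posts — a bench. The slab sits at z = 404 with thickness 38, so the top is 404 + 38 = 442 mm.


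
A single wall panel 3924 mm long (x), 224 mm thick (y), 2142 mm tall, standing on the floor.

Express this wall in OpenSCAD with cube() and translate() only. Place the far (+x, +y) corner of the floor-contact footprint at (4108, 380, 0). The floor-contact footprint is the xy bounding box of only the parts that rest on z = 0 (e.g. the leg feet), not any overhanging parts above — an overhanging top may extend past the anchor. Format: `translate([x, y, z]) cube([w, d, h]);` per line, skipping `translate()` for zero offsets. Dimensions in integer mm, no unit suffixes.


translate([184, 156, 0]) cube([3924, 224, 2142]);


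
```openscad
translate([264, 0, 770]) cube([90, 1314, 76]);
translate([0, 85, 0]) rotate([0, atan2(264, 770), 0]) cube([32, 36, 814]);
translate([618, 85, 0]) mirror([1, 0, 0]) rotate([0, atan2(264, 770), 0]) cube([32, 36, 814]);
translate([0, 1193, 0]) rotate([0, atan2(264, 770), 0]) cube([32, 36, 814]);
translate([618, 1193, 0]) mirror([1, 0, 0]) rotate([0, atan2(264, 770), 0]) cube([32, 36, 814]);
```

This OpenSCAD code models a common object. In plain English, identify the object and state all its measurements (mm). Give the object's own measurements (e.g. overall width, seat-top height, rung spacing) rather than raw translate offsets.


A sawhorse. A 90×1314×76 mm beam (x, y, z) sits on two A-frame leg pairs. Each pair is two raked legs of 32×36 mm section (36 mm along y) splaying symmetrically in x. Each leg rises 770 mm vertically over 264 mm of horizontal reach and is 814 mm long along its own axis. Every leg's outer bottom edge rests on the floor and its outer top edge meets a bottom edge of the beam — the left legs (tilting toward +x) meet the beam's −x bottom edge, the right legs (their mirror images, tilting toward −x) meet its +x bottom edge — so the leg tops tuck under the beam, the beam's underside is 770 mm above the floor, and the feet are 618 mm apart outside-to-outside with the beam centred between them. The two leg pairs are set in 85 mm from either end of the beam.
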